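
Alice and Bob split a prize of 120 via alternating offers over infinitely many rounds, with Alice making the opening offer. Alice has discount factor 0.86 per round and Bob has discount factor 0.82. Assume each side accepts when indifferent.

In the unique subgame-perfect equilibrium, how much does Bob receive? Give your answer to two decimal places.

46.73

When Alice proposes, Bob accepts any offer worth at least 0.82 times what Bob would get by proposing next round; and vice versa.
This gives x = 120 − 0.82y and y = 120 − 0.86x, where x and y are each side's share when it proposes.
Hence (1 − 0.82·0.86)x = 120(1 − 0.82), i.e. 0.2948·x = 21.6.
x ≈ 73.2700; Bob's share is 120 − x ≈ 46.7300.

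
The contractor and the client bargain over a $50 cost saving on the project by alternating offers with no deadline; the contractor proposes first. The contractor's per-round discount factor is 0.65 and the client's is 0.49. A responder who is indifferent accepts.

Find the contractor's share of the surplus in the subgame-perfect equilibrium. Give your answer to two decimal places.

In a stationary SPE each proposer offers the other exactly their discounted continuation value.
If the contractor keeps x when proposing and the client keeps y when proposing, then x = 50 − 0.49y and y = 50 − 0.65x.
Solving: x = 50(1 − 0.49) / (1 − 0.65·0.49) = 25.5 / 0.6815 ≈ 37.4175.
The client gets 50 − 37.4175 ≈ 12.5825.

37.42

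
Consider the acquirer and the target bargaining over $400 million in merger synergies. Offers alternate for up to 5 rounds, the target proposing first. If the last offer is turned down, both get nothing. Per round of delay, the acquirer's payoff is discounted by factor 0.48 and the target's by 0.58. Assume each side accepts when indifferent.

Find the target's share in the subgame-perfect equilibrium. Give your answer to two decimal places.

296.91

Work backward from the last round.
Round 5 (the target proposes): rejection yields 0 for the acquirer; the target offers 0 and keeps 400.
Round 4 (the acquirer proposes): the target can get 400 next round, worth 0.58 × 400 = 232 now, so the acquirer offers 232, keeping 168.
Round 3 (the target proposes): the acquirer can get 168 next round, worth 0.48 × 168 = 80.64 now; the target offers that and keeps 319.36.
Round 2 (the acquirer proposes): the target can get 319.36 next round, worth 0.58 × 319.36 = 185.2288 now. The acquirer offers 185.2288 and keeps 400 − 185.2288 = 214.7712.
Round 1 (the target proposes): the acquirer can get 214.7712 next round, worth 0.48 × 214.7712 = 103.090176 now, so the target offers 103.090176, keeping 296.909824.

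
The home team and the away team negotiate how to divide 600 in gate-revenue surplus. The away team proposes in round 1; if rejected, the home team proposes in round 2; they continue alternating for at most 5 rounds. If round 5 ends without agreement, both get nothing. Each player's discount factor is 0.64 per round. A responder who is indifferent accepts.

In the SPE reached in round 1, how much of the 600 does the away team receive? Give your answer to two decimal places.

Round 5 (the away team proposes): rejection yields 0 for the home team; the away team offers 0 and keeps 600.
Round 4 (the home team proposes): the away team can get 600 next round, worth 0.64 × 600 = 384 now, so the home team offers 384, keeping 216.
Round 3 (the away team proposes): the home team can get 216 next round, worth 0.64 × 216 = 138.24 now, so the away team offers 138.24, keeping 461.76.
Round 2 (the home team proposes): the away team can get 461.76 next round, worth 0.64 × 461.76 = 295.5264 now; the home team offers that and keeps 304.4736.
Round 1 (the away team proposes): the home team can get 304.4736 next round, worth 0.64 × 304.4736 = 194.863104 now, so the away team offers 194.863104, keeping 405.136896.

405.14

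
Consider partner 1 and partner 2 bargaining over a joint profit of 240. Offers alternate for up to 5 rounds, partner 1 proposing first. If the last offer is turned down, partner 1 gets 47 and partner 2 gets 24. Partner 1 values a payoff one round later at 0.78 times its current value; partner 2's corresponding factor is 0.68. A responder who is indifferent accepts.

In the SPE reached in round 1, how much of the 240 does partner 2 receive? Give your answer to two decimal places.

By backward induction:
Round 5 (partner 1 proposes): partner 2 gets 24 if talks fail, so partner 1 offers 24 and keeps 216.
Round 4 (partner 2 proposes): partner 1 can get 216 next round, worth 0.78 × 216 = 168.48 now. Partner 2 offers 168.48 and keeps 240 − 168.48 = 71.52.
Round 3 (partner 1 proposes): partner 2 can get 71.52 next round, worth 0.68 × 71.52 = 48.6336 now. Partner 1 offers 48.6336 and keeps 240 − 48.6336 = 191.3664.
Round 2 (partner 2 proposes): partner 1 can get 191.3664 next round, worth 0.78 × 191.3664 = 149.265792 now, so partner 2 offers 149.265792, keeping 90.734208.
Round 1 (partner 1 proposes): partner 2 can get 90.734208 next round, worth 0.68 × 90.734208 = 61.69926144 now; partner 1 offers that and keeps 178.30073856.

61.70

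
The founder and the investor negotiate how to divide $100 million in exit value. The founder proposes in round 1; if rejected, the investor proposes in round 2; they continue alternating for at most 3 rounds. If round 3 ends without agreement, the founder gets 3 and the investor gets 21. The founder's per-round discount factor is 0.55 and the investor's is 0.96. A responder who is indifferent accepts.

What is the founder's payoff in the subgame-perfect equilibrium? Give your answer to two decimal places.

Round 3 (the founder proposes): the investor gets 21 if talks fail, so the founder offers 21 and keeps 79.
Round 2 (the investor proposes): the founder can get 79 next round, worth 0.55 × 79 = 43.45 now, so the investor offers 43.45, keeping 56.55.
Round 1 (the founder proposes): the investor can get 56.55 next round, worth 0.96 × 56.55 = 54.288 now, so the founder offers 54.288, keeping 45.712.

45.71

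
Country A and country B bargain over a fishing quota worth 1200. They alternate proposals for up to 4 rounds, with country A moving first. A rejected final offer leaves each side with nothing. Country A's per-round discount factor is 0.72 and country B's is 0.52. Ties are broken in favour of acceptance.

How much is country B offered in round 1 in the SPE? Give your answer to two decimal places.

408.35

By backward induction:
Round 4 (country B proposes): country A will accept anything ≥ 0, so country B offers 0 and keeps 1200.
Round 3 (country A proposes): country B can get 1200 next round, worth 0.52 × 1200 = 624 now. Country A offers 624 and keeps 1200 − 624 = 576.
Round 2 (country B proposes): country A can get 576 next round, worth 0.72 × 576 = 414.72 now; country B offers that and keeps 785.28.
Round 1 (country A proposes): country B can get 785.28 next round, worth 0.52 × 785.28 = 408.3456 now. Country A offers 408.3456 and keeps 1200 − 408.3456 = 791.6544.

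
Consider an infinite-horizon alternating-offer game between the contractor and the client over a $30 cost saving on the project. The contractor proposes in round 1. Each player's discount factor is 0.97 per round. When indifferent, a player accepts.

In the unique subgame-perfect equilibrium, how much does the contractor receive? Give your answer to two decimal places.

When the contractor proposes, the client accepts any offer worth at least 0.97 times what the client would get by proposing next round; and vice versa.
This gives x = 30 − 0.97y and y = 30 − 0.97x, where x and y are each side's share when it proposes.
Hence (1 − 0.97·0.97)x = 30(1 − 0.97), i.e. 0.0591·x = 0.9.
x ≈ 15.2284; the client's share is 30 − x ≈ 14.7716.

15.23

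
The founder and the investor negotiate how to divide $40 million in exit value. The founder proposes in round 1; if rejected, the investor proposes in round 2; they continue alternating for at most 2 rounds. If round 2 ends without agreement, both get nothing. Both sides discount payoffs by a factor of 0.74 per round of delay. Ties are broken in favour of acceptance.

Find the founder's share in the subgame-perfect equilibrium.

Round 2 (the investor proposes): the founder will accept anything ≥ 0, so the investor offers 0 and keeps 40.
Round 1 (the founder proposes): the investor can get 40 next round, worth 0.74 × 40 = 29.6 now; the founder offers that and keeps 10.4.

10.4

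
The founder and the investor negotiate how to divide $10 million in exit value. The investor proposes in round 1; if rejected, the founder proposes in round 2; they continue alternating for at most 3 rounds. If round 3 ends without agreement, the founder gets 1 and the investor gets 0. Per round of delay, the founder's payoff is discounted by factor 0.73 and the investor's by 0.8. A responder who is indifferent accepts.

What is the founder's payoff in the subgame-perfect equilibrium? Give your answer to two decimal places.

Round 3 (the investor proposes): the founder gets 1 if talks fail, so the investor offers 1 and keeps 9.
Round 2 (the founder proposes): the investor can get 9 next round, worth 0.8 × 9 = 7.2 now, so the founder offers 7.2, keeping 2.8.
Round 1 (the investor proposes): the founder can get 2.8 next round, worth 0.73 × 2.8 = 2.044 now, so the investor offers 2.044, keeping 7.956.

2.04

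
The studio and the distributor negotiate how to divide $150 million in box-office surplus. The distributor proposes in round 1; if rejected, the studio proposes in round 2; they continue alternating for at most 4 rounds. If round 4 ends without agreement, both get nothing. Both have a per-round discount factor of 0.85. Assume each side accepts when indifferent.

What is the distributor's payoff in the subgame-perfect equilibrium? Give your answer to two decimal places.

By backward induction:
Round 4 (the studio proposes): rejection yields 0 for the distributor; the studio offers 0 and keeps 150.
Round 3 (the distributor proposes): the studio can get 150 next round, worth 0.85 × 150 = 127.5 now; the distributor offers that and keeps 22.5.
Round 2 (the studio proposes): the distributor can get 22.5 next round, worth 0.85 × 22.5 = 19.125 now, so the studio offers 19.125, keeping 130.875.
Round 1 (the distributor proposes): the studio can get 130.875 next round, worth 0.85 × 130.875 = 111.24375 now, so the distributor offers 111.24375, keeping 38.75625.

38.76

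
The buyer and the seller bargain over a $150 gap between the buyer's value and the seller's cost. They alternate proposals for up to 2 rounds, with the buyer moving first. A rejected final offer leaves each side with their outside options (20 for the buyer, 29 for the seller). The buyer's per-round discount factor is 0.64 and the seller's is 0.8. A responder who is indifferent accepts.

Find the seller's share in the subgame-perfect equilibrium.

104

Round 2 (the seller proposes): the buyer gets 20 if talks fail, so the seller offers 20 and keeps 130.
Round 1 (the buyer proposes): the seller can get 130 next round, worth 0.8 × 130 = 104 now, so the buyer offers 104, keeping 46.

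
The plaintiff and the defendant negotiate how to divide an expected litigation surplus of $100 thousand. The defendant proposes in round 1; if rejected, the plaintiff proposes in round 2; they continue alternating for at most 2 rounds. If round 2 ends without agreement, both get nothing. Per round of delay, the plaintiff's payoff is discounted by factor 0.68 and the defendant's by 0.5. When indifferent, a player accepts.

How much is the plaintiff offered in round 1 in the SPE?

Round 2 (the plaintiff proposes): the defendant will accept anything ≥ 0, so the plaintiff offers 0 and keeps 100.
Round 1 (the defendant proposes): the plaintiff can get 100 next round, worth 0.68 × 100 = 68 now; the defendant offers that and keeps 32.

68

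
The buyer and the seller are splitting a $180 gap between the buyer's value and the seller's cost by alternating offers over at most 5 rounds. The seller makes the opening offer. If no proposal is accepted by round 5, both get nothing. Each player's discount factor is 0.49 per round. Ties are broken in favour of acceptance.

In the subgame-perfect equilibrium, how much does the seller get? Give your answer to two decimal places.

124.22

Round 5 (the seller proposes): the buyer will accept anything ≥ 0, so the seller offers 0 and keeps 180.
Round 4 (the buyer proposes): the seller can get 180 next round, worth 0.49 × 180 = 88.2 now; the buyer offers that and keeps 91.8.
Round 3 (the seller proposes): the buyer can get 91.8 next round, worth 0.49 × 91.8 = 44.982 now; the seller offers that and keeps 135.018.
Round 2 (the buyer proposes): the seller can get 135.018 next round, worth 0.49 × 135.018 = 66.15882 now. The buyer offers 66.15882 and keeps 180 − 66.15882 = 113.84118.
Round 1 (the seller proposes): the buyer can get 113.84118 next round, worth 0.49 × 113.84118 = 55.7821782 now; the seller offers that and keeps 124.2178218.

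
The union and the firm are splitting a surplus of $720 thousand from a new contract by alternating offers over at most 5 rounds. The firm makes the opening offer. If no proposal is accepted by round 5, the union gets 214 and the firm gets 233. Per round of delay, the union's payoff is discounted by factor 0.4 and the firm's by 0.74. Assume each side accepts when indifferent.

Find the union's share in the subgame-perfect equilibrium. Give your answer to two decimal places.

Solve by backward induction from round 5.
Round 5 (the firm proposes): the union gets 214 if talks fail, so the firm offers 214 and keeps 506.
Round 4 (the union proposes): the firm can get 506 next round, worth 0.74 × 506 = 374.44 now, so the union offers 374.44, keeping 345.56.
Round 3 (the firm proposes): the union can get 345.56 next round, worth 0.4 × 345.56 = 138.224 now, so the firm offers 138.224, keeping 581.776.
Round 2 (the union proposes): the firm can get 581.776 next round, worth 0.74 × 581.776 = 430.51424 now, so the union offers 430.51424, keeping 289.48576.
Round 1 (the firm proposes): the union can get 289.48576 next round, worth 0.4 × 289.48576 = 115.794304 now, so the firm offers 115.794304, keeping 604.205696.

115.79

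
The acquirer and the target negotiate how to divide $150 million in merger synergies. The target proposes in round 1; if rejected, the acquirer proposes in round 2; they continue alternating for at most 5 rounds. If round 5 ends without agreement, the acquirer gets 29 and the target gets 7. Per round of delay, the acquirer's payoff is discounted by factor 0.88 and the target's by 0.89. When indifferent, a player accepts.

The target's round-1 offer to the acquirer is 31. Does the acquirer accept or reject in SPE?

Reject

Round 5 (the target proposes): the acquirer gets 29 if talks fail, so the target offers 29 and keeps 121.
Round 4 (the acquirer proposes): the target can get 121 next round, worth 0.89 × 121 = 107.69 now. The acquirer offers 107.69 and keeps 150 − 107.69 = 42.31.
Round 3 (the target proposes): the acquirer can get 42.31 next round, worth 0.88 × 42.31 = 37.2328 now; the target offers that and keeps 112.7672.
Round 2 (the acquirer proposes): the target can get 112.7672 next round, worth 0.89 × 112.7672 = 100.362808 now; the acquirer offers that and keeps 49.637192.
So by rejecting in round 1, the acquirer gets 49.637192 next round, worth 0.88 × 49.637192 = 43.68072896 now.
Offer 31 < 43.68072896, so the acquirer rejects.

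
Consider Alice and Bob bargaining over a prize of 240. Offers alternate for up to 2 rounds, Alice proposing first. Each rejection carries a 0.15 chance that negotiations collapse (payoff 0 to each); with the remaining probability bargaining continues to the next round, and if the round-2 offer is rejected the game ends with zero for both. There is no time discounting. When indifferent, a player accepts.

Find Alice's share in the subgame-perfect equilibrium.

Round 2 (Bob proposes): Alice will accept anything ≥ 0, so Bob offers 0 and keeps 240.
Round 1 (Alice proposes): rejecting gives Bob an expected 0.85 × 240 = 204; Alice offers that and keeps 36.

36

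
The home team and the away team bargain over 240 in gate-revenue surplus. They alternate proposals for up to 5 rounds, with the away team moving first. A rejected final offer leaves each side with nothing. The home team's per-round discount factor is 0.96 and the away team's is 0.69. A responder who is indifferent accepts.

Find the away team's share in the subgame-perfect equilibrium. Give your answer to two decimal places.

121.26

Round 5 (the away team proposes): the home team will accept anything ≥ 0, so the away team offers 0 and keeps 240.
Round 4 (the home team proposes): the away team can get 240 next round, worth 0.69 × 240 = 165.6 now; the home team offers that and keeps 74.4.
Round 3 (the away team proposes): the home team can get 74.4 next round, worth 0.96 × 74.4 = 71.424 now. The away team offers 71.424 and keeps 240 − 71.424 = 168.576.
Round 2 (the home team proposes): the away team can get 168.576 next round, worth 0.69 × 168.576 = 116.31744 now, so the home team offers 116.31744, keeping 123.68256.
Round 1 (the away team proposes): the home team can get 123.68256 next round, worth 0.96 × 123.68256 = 118.7352576 now; the away team offers that and keeps 121.2647424.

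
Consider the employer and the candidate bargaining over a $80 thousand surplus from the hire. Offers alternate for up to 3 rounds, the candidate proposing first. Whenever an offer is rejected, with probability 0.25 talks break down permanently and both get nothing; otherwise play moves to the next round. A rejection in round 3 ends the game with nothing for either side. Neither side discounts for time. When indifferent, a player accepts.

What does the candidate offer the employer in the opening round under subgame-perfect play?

Round 3 (the candidate proposes): the employer will accept anything ≥ 0, so the candidate offers 0 and keeps 80.
Round 2 (the employer proposes): rejecting gives the candidate an expected 0.75 × 80 = 60, so the employer offers 60, keeping 20.
Round 1 (the candidate proposes): rejecting gives the employer an expected 0.75 × 20 = 15. The candidate offers 15 and keeps 80 − 15 = 65.

15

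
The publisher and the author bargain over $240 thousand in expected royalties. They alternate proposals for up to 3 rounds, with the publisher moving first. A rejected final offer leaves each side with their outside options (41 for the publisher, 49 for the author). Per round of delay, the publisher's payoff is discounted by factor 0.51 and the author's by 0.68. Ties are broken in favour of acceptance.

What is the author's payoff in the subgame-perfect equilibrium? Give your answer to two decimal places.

Solve by backward induction from round 3.
Round 3 (the publisher proposes): the author gets 49 if talks fail, so the publisher offers 49 and keeps 191.
Round 2 (the author proposes): the publisher can get 191 next round, worth 0.51 × 191 = 97.41 now, so the author offers 97.41, keeping 142.59.
Round 1 (the publisher proposes): the author can get 142.59 next round, worth 0.68 × 142.59 = 96.9612 now, so the publisher offers 96.9612, keeping 143.0388.

96.96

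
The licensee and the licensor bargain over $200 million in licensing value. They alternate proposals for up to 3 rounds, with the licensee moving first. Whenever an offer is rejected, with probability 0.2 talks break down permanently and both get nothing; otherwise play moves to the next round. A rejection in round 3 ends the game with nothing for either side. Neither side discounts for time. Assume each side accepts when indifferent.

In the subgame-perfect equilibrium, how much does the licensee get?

Round 3 (the licensee proposes): the licensor will accept anything ≥ 0, so the licensee offers 0 and keeps 200.
Round 2 (the licensor proposes): rejecting gives the licensee an expected 0.8 × 200 = 160. The licensor offers 160 and keeps 200 − 160 = 40.
Round 1 (the licensee proposes): rejecting gives the licensor an expected 0.8 × 40 = 32, so the licensee offers 32, keeping 168.

168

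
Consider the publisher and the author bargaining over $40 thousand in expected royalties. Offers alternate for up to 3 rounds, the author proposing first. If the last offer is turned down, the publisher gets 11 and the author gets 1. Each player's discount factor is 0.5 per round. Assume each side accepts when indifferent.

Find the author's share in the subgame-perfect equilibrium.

Round 3 (the author proposes): the publisher gets 11 if talks fail, so the author offers 11 and keeps 29.
Round 2 (the publisher proposes): the author can get 29 next round, worth 0.5 × 29 = 14.5 now, so the publisher offers 14.5, keeping 25.5.
Round 1 (the author proposes): the publisher can get 25.5 next round, worth 0.5 × 25.5 = 12.75 now, so the author offers 12.75, keeping 27.25.

27.25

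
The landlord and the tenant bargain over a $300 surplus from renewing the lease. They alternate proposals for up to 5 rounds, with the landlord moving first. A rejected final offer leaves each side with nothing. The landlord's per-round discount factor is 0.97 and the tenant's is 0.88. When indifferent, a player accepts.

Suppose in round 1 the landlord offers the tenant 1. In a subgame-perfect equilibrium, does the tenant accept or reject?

Reject

Work out the tenant's continuation value if the offer is rejected.
Round 5 (the landlord proposes): rejection yields 0 for the tenant; the landlord offers 0 and keeps 300.
Round 4 (the tenant proposes): the landlord can get 300 next round, worth 0.97 × 300 = 291 now. The tenant offers 291 and keeps 300 − 291 = 9.
Round 3 (the landlord proposes): the tenant can get 9 next round, worth 0.88 × 9 = 7.92 now. The landlord offers 7.92 and keeps 300 − 7.92 = 292.08.
Round 2 (the tenant proposes): the landlord can get 292.08 next round, worth 0.97 × 292.08 = 283.3176 now, so the tenant offers 283.3176, keeping 16.6824.
So by rejecting in round 1, the tenant gets 16.6824 next round, worth 0.88 × 16.6824 = 14.680512 now.
Offer 1 < 14.680512, so the tenant rejects.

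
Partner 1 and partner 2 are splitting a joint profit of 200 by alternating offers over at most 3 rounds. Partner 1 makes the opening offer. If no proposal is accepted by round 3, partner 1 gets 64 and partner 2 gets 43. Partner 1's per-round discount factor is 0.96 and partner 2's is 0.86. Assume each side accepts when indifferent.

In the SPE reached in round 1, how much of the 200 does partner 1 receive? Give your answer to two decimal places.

157.62

Round 3 (partner 1 proposes): partner 2 gets 43 if talks fail, so partner 1 offers 43 and keeps 157.
Round 2 (partner 2 proposes): partner 1 can get 157 next round, worth 0.96 × 157 = 150.72 now. Partner 2 offers 150.72 and keeps 200 − 150.72 = 49.28.
Round 1 (partner 1 proposes): partner 2 can get 49.28 next round, worth 0.86 × 49.28 = 42.3808 now, so partner 1 offers 42.3808, keeping 157.6192.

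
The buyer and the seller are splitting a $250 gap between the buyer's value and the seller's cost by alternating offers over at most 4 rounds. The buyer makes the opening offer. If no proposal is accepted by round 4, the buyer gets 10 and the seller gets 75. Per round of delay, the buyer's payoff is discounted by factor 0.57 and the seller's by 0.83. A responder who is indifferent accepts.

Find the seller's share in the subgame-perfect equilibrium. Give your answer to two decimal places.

183.47

By backward induction:
Round 4 (the seller proposes): the buyer gets 10 if talks fail, so the seller offers 10 and keeps 240.
Round 3 (the buyer proposes): the seller can get 240 next round, worth 0.83 × 240 = 199.2 now. The buyer offers 199.2 and keeps 250 − 199.2 = 50.8.
Round 2 (the seller proposes): the buyer can get 50.8 next round, worth 0.57 × 50.8 = 28.956 now. The seller offers 28.956 and keeps 250 − 28.956 = 221.044.
Round 1 (the buyer proposes): the seller can get 221.044 next round, worth 0.83 × 221.044 = 183.46652 now; the buyer offers that and keeps 66.53348.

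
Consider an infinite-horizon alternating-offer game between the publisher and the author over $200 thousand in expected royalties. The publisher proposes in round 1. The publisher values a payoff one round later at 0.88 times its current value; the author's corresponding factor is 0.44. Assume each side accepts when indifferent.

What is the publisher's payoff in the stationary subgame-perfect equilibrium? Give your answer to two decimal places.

182.77

When the publisher proposes, the author accepts any offer worth at least 0.44 times what the author would get by proposing next round; and vice versa.
This gives x = 200 − 0.44y and y = 200 − 0.88x, where x and y are each side's share when it proposes.
Hence (1 − 0.44·0.88)x = 200(1 − 0.44), i.e. 0.6128·x = 112.
x ≈ 182.7676; the author's share is 200 − x ≈ 17.2324.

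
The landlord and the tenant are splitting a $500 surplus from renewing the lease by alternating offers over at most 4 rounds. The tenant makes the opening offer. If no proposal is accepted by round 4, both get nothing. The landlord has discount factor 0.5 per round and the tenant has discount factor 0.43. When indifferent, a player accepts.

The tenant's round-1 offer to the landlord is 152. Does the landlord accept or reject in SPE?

Reject

Round 4 (the landlord proposes): the tenant will accept anything ≥ 0, so the landlord offers 0 and keeps 500.
Round 3 (the tenant proposes): the landlord can get 500 next round, worth 0.5 × 500 = 250 now; the tenant offers that and keeps 250.
Round 2 (the landlord proposes): the tenant can get 250 next round, worth 0.43 × 250 = 107.5 now, so the landlord offers 107.5, keeping 392.5.
So by rejecting in round 1, the landlord gets 392.5 next round, worth 0.5 × 392.5 = 196.25 now.
Offer 152 < 196.25, so the landlord rejects.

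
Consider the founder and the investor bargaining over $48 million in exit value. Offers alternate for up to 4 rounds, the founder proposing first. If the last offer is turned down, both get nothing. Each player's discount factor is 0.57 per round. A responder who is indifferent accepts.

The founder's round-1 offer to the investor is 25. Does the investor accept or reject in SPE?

Accept

Work out the investor's continuation value if the offer is rejected.
Round 4 (the investor proposes): rejection yields 0 for the founder; the investor offers 0 and keeps 48.
Round 3 (the founder proposes): the investor can get 48 next round, worth 0.57 × 48 = 27.36 now, so the founder offers 27.36, keeping 20.64.
Round 2 (the investor proposes): the founder can get 20.64 next round, worth 0.57 × 20.64 = 11.7648 now, so the investor offers 11.7648, keeping 36.2352.
So by rejecting in round 1, the investor gets 36.2352 next round, worth 0.57 × 36.2352 = 20.654064 now.
Offer 25 ≥ 20.654064, so the investor accepts.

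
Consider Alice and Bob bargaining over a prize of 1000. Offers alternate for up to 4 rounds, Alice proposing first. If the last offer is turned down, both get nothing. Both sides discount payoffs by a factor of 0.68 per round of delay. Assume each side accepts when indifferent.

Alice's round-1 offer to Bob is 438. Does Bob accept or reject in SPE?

Reject

Round 4 (Bob proposes): rejection yields 0 for Alice; Bob offers 0 and keeps 1000.
Round 3 (Alice proposes): Bob can get 1000 next round, worth 0.68 × 1000 = 680 now, so Alice offers 680, keeping 320.
Round 2 (Bob proposes): Alice can get 320 next round, worth 0.68 × 320 = 217.6 now; Bob offers that and keeps 782.4.
So by rejecting in round 1, Bob gets 782.4 next round, worth 0.68 × 782.4 = 532.032 now.
Offer 438 < 532.032, so Bob rejects.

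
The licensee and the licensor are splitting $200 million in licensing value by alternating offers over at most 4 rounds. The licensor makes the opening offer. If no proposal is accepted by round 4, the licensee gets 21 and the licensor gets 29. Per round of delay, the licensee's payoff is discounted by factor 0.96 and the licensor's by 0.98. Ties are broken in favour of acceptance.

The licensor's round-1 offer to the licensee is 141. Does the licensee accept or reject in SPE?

Reject

Round 4 (the licensee proposes): the licensor gets 29 if talks fail, so the licensee offers 29 and keeps 171.
Round 3 (the licensor proposes): the licensee can get 171 next round, worth 0.96 × 171 = 164.16 now, so the licensor offers 164.16, keeping 35.84.
Round 2 (the licensee proposes): the licensor can get 35.84 next round, worth 0.98 × 35.84 = 35.1232 now. The licensee offers 35.1232 and keeps 200 − 35.1232 = 164.8768.
So by rejecting in round 1, the licensee gets 164.8768 next round, worth 0.96 × 164.8768 = 158.281728 now.
Offer 141 < 158.281728, so the licensee rejects.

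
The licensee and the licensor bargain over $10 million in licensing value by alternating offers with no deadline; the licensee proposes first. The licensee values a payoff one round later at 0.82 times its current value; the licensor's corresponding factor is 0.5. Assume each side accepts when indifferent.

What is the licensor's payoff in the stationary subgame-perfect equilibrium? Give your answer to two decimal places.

1.53

In a stationary SPE each proposer offers the other exactly their discounted continuation value.
If the licensee keeps x when proposing and the licensor keeps y when proposing, then x = 10 − 0.5y and y = 10 − 0.82x.
Solving: x = 10(1 − 0.5) / (1 − 0.82·0.5) = 5 / 0.59 ≈ 8.4746.
The licensor gets 10 − 8.4746 ≈ 1.5254.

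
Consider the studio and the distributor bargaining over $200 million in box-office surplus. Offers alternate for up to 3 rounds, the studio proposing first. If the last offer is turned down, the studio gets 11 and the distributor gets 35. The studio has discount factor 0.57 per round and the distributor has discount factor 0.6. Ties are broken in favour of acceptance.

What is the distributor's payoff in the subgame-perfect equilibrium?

Round 3 (the studio proposes): the distributor gets 35 if talks fail, so the studio offers 35 and keeps 165.
Round 2 (the distributor proposes): the studio can get 165 next round, worth 0.57 × 165 = 94.05 now; the distributor offers that and keeps 105.95.
Round 1 (the studio proposes): the distributor can get 105.95 next round, worth 0.6 × 105.95 = 63.57 now, so the studio offers 63.57, keeping 136.43.

63.57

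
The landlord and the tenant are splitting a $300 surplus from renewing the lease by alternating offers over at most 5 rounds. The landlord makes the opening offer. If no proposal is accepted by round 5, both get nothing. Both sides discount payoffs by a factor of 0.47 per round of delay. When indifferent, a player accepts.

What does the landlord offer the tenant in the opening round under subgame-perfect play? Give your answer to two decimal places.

91.24

Round 5 (the landlord proposes): the tenant will accept anything ≥ 0, so the landlord offers 0 and keeps 300.
Round 4 (the tenant proposes): the landlord can get 300 next round, worth 0.47 × 300 = 141 now. The tenant offers 141 and keeps 300 − 141 = 159.
Round 3 (the landlord proposes): the tenant can get 159 next round, worth 0.47 × 159 = 74.73 now, so the landlord offers 74.73, keeping 225.27.
Round 2 (the tenant proposes): the landlord can get 225.27 next round, worth 0.47 × 225.27 = 105.8769 now. The tenant offers 105.8769 and keeps 300 − 105.8769 = 194.1231.
Round 1 (the landlord proposes): the tenant can get 194.1231 next round, worth 0.47 × 194.1231 = 91.237857 now. The landlord offers 91.237857 and keeps 300 − 91.237857 = 208.762143.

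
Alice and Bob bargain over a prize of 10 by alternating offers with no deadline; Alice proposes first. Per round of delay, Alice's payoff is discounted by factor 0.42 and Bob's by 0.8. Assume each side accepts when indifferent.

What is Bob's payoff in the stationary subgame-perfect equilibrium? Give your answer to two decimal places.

When Alice proposes, Bob accepts any offer worth at least 0.8 times what Bob would get by proposing next round; and vice versa.
This gives x = 10 − 0.8y and y = 10 − 0.42x, where x and y are each side's share when it proposes.
Hence (1 − 0.8·0.42)x = 10(1 − 0.8), i.e. 0.664·x = 2.
x ≈ 3.0120; Bob's share is 10 − x ≈ 6.9880.

6.99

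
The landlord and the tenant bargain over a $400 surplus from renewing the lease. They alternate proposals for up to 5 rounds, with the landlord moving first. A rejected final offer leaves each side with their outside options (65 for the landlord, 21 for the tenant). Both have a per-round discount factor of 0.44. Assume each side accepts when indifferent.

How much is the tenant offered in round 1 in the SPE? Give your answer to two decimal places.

Work backward from the last round.
Round 5 (the landlord proposes): the tenant gets 21 if talks fail, so the landlord offers 21 and keeps 379.
Round 4 (the tenant proposes): the landlord can get 379 next round, worth 0.44 × 379 = 166.76 now; the tenant offers that and keeps 233.24.
Round 3 (the landlord proposes): the tenant can get 233.24 next round, worth 0.44 × 233.24 = 102.6256 now, so the landlord offers 102.6256, keeping 297.3744.
Round 2 (the tenant proposes): the landlord can get 297.3744 next round, worth 0.44 × 297.3744 = 130.844736 now; the tenant offers that and keeps 269.155264.
Round 1 (the landlord proposes): the tenant can get 269.155264 next round, worth 0.44 × 269.155264 = 118.42831616 now; the landlord offers that and keeps 281.57168384.

118.43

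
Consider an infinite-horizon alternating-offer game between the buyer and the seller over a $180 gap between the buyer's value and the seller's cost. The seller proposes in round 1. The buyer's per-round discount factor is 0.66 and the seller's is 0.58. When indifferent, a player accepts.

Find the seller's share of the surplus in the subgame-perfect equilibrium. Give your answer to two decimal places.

99.16

Let x be the seller's share when the seller proposes and y be the buyer's share when the buyer proposes.
The buyer accepts iff offered ≥ 0.66·y, so x = 180 − 0.66y. Symmetrically y = 180 − 0.58x.
Substituting: x = 180 − 0.66(180 − 0.58x), giving x(1 − 0.58·0.66) = 180(1 − 0.66).
So x = 180 × 0.34 / 0.6172 ≈ 99.1575, and the buyer receives 180 − x ≈ 80.8425.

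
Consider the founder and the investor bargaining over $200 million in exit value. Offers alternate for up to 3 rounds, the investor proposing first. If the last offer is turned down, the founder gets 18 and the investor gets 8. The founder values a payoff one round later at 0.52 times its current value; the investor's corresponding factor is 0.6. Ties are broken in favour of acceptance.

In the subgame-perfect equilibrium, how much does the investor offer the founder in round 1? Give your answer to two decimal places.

47.22

Solve by backward induction from round 3.
Round 3 (the investor proposes): the founder gets 18 if talks fail, so the investor offers 18 and keeps 182.
Round 2 (the founder proposes): the investor can get 182 next round, worth 0.6 × 182 = 109.2 now, so the founder offers 109.2, keeping 90.8.
Round 1 (the investor proposes): the founder can get 90.8 next round, worth 0.52 × 90.8 = 47.216 now, so the investor offers 47.216, keeping 152.784.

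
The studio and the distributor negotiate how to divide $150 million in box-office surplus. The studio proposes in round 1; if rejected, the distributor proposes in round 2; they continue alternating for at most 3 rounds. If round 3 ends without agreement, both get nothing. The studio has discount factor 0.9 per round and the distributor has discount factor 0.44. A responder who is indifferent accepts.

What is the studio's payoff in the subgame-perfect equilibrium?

By backward induction:
Round 3 (the studio proposes): the distributor will accept anything ≥ 0, so the studio offers 0 and keeps 150.
Round 2 (the distributor proposes): the studio can get 150 next round, worth 0.9 × 150 = 135 now, so the distributor offers 135, keeping 15.
Round 1 (the studio proposes): the distributor can get 15 next round, worth 0.44 × 15 = 6.6 now; the studio offers that and keeps 143.4.

143.4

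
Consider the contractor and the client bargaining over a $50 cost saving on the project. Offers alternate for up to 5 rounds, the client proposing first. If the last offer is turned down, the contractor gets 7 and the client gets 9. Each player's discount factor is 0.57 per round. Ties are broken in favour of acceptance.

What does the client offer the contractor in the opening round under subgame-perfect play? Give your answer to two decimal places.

16.98

Work backward from the last round.
Round 5 (the client proposes): the contractor gets 7 if talks fail, so the client offers 7 and keeps 43.
Round 4 (the contractor proposes): the client can get 43 next round, worth 0.57 × 43 = 24.51 now, so the contractor offers 24.51, keeping 25.49.
Round 3 (the client proposes): the contractor can get 25.49 next round, worth 0.57 × 25.49 = 14.5293 now, so the client offers 14.5293, keeping 35.4707.
Round 2 (the contractor proposes): the client can get 35.4707 next round, worth 0.57 × 35.4707 = 20.218299 now, so the contractor offers 20.218299, keeping 29.781701.
Round 1 (the client proposes): the contractor can get 29.781701 next round, worth 0.57 × 29.781701 = 16.97556957 now, so the client offers 16.97556957, keeping 33.02443043.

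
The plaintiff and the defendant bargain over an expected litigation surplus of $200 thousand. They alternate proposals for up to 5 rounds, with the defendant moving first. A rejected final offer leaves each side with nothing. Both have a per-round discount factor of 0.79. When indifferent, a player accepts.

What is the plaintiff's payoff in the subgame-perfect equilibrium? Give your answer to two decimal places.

53.89

Work backward from the last round.
Round 5 (the defendant proposes): rejection yields 0 for the plaintiff; the defendant offers 0 and keeps 200.
Round 4 (the plaintiff proposes): the defendant can get 200 next round, worth 0.79 × 200 = 158 now; the plaintiff offers that and keeps 42.
Round 3 (the defendant proposes): the plaintiff can get 42 next round, worth 0.79 × 42 = 33.18 now, so the defendant offers 33.18, keeping 166.82.
Round 2 (the plaintiff proposes): the defendant can get 166.82 next round, worth 0.79 × 166.82 = 131.7878 now; the plaintiff offers that and keeps 68.2122.
Round 1 (the defendant proposes): the plaintiff can get 68.2122 next round, worth 0.79 × 68.2122 = 53.887638 now. The defendant offers 53.887638 and keeps 200 − 53.887638 = 146.112362.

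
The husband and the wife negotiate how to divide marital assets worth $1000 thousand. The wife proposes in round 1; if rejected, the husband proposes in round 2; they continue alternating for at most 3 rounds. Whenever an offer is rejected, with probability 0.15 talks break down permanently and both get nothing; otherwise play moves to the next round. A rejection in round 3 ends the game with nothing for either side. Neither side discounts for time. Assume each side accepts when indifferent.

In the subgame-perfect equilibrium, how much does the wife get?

872.5

Round 3 (the wife proposes): the husband will accept anything ≥ 0, so the wife offers 0 and keeps 1000.
Round 2 (the husband proposes): rejecting gives the wife an expected 0.85 × 1000 = 850. The husband offers 850 and keeps 1000 − 850 = 150.
Round 1 (the wife proposes): rejecting gives the husband an expected 0.85 × 150 = 127.5, so the wife offers 127.5, keeping 872.5.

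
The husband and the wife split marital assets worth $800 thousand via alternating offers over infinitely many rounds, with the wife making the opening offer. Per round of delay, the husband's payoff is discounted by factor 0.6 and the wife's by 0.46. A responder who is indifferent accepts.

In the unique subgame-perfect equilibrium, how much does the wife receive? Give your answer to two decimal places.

In a stationary SPE each proposer offers the other exactly their discounted continuation value.
If the wife keeps x when proposing and the husband keeps y when proposing, then x = 800 − 0.6y and y = 800 − 0.46x.
Solving: x = 800(1 − 0.6) / (1 − 0.46·0.6) = 320 / 0.724 ≈ 441.9890.
The husband gets 800 − 441.9890 ≈ 358.0110.

441.99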